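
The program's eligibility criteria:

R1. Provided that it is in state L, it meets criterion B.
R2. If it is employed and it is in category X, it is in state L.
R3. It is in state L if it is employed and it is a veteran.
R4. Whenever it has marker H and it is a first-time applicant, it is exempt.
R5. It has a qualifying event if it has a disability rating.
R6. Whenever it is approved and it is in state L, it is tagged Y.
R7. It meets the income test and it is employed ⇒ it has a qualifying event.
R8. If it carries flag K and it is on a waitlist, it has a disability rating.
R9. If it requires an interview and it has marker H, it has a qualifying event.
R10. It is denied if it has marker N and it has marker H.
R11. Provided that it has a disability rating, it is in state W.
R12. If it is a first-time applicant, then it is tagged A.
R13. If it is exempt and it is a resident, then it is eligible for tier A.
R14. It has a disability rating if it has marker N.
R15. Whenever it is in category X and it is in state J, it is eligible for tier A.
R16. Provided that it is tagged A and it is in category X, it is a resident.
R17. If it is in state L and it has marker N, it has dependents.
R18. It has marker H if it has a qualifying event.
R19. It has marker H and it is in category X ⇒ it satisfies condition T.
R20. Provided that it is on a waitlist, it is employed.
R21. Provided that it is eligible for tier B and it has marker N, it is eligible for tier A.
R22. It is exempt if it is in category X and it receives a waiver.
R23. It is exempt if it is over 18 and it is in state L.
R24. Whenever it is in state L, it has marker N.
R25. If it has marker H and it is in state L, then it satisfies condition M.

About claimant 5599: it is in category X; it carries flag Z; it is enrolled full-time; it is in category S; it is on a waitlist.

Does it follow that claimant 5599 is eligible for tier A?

Forward chaining from the given facts derives: is employed, is in state L, has marker N, meets criterion B, has a disability rating, has dependents, has a qualifying event, is in state W, has marker H, satisfies condition T, satisfies condition M, is denied.
Rules concluding "it is eligible for tier A": R13 needs "it is exempt"; R15 needs "it is in state J"; R21 needs "it is eligible for tier B" — none of these are established.

No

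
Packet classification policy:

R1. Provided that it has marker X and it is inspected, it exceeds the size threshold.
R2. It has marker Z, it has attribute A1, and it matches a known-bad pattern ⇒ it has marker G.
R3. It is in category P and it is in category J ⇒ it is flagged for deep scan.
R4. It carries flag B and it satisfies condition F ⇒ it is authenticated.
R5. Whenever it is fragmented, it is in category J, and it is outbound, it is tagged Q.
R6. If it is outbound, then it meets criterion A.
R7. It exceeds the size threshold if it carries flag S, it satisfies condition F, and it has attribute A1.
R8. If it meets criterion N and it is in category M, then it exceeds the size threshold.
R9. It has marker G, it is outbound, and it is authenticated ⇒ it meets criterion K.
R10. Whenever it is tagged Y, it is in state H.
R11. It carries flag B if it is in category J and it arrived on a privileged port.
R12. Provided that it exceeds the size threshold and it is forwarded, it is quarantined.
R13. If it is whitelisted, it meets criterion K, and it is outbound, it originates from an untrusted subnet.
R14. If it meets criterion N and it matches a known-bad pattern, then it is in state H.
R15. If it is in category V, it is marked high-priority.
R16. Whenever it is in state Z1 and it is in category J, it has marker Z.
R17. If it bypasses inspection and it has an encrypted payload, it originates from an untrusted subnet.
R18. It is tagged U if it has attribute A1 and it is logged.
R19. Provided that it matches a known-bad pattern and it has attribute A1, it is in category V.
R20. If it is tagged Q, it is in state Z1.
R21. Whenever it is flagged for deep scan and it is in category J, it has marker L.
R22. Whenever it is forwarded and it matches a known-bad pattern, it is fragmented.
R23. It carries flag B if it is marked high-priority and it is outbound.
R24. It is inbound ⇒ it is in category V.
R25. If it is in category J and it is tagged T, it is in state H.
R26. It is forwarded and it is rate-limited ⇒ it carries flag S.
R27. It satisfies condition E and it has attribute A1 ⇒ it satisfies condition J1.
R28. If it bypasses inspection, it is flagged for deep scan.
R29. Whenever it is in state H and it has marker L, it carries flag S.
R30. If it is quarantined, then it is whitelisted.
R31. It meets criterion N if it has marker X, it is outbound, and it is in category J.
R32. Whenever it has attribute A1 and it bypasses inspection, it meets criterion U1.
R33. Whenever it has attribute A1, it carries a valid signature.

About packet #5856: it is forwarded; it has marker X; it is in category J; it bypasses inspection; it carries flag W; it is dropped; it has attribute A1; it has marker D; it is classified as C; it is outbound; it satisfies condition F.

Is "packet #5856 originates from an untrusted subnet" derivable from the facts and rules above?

No

Forward chaining from the given facts derives: meets criterion A, is flagged for deep scan, meets criterion N, meets criterion U1, carries a valid signature, has marker L.
Rules concluding "it originates from an untrusted subnet": R13 needs "it is whitelisted"; R17 needs "it has an encrypted payload" — none of these are established.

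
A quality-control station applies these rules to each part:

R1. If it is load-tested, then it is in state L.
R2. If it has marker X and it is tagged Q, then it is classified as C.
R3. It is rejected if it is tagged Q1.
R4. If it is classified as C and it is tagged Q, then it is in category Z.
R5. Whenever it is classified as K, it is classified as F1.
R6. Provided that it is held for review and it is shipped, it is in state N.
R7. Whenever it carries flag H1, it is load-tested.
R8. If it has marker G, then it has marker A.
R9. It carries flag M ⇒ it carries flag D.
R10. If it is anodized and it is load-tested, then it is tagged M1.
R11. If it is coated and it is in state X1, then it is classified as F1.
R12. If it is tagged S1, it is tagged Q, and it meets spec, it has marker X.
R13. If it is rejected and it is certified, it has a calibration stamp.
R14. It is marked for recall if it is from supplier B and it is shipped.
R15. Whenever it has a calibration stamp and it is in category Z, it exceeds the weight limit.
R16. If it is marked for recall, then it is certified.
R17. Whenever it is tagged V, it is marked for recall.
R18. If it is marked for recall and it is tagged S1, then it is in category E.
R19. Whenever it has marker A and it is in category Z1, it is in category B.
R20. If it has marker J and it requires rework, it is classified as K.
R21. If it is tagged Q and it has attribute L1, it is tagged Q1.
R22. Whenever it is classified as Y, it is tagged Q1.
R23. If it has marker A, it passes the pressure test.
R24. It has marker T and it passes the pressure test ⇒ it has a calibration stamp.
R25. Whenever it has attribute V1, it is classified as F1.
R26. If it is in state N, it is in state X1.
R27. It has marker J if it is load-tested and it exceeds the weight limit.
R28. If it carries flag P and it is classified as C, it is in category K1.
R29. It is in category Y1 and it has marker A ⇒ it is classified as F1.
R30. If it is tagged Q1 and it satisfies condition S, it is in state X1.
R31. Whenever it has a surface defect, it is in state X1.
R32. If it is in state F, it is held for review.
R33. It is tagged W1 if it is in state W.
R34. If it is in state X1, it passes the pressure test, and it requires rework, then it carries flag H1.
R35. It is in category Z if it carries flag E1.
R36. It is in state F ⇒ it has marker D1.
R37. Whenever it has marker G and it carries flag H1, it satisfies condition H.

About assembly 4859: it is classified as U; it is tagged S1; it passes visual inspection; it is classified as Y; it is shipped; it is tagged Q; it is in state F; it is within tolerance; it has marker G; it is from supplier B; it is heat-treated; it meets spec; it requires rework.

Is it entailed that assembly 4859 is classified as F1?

By R8 (it has marker G): it has marker A.
By R12 (it is tagged S1, it is tagged Q, it meets spec): it has marker X.
By R14 (it is from supplier B, it is shipped): it is marked for recall.
By R16 (it is marked for recall): it is certified.
By R22 (it is classified as Y): it is tagged Q1.
By R23 (it has marker A): it passes the pressure test.
By R32 (it is in state F): it is held for review.
By R2 (it has marker X, it is tagged Q): it is classified as C.
By R3 (it is tagged Q1): it is rejected.
By R4 (it is classified as C, it is tagged Q): it is in category Z.
By R6 (it is held for review, it is shipped): it is in state N.
By R13 (it is rejected, it is certified): it has a calibration stamp.
By R15 (it has a calibration stamp, it is in category Z): it exceeds the weight limit.
By R26 (it is in state N): it is in state X1.
By R34 (it is in state X1, it passes the pressure test, it requires rework): it carries flag H1.
By R7 (it carries flag H1): it is load-tested.
By R27 (it is load-tested, it exceeds the weight limit): it has marker J.
By R20 (it has marker J, it requires rework): it is classified as K.
By R5 (it is classified as K): it is classified as F1.

Yes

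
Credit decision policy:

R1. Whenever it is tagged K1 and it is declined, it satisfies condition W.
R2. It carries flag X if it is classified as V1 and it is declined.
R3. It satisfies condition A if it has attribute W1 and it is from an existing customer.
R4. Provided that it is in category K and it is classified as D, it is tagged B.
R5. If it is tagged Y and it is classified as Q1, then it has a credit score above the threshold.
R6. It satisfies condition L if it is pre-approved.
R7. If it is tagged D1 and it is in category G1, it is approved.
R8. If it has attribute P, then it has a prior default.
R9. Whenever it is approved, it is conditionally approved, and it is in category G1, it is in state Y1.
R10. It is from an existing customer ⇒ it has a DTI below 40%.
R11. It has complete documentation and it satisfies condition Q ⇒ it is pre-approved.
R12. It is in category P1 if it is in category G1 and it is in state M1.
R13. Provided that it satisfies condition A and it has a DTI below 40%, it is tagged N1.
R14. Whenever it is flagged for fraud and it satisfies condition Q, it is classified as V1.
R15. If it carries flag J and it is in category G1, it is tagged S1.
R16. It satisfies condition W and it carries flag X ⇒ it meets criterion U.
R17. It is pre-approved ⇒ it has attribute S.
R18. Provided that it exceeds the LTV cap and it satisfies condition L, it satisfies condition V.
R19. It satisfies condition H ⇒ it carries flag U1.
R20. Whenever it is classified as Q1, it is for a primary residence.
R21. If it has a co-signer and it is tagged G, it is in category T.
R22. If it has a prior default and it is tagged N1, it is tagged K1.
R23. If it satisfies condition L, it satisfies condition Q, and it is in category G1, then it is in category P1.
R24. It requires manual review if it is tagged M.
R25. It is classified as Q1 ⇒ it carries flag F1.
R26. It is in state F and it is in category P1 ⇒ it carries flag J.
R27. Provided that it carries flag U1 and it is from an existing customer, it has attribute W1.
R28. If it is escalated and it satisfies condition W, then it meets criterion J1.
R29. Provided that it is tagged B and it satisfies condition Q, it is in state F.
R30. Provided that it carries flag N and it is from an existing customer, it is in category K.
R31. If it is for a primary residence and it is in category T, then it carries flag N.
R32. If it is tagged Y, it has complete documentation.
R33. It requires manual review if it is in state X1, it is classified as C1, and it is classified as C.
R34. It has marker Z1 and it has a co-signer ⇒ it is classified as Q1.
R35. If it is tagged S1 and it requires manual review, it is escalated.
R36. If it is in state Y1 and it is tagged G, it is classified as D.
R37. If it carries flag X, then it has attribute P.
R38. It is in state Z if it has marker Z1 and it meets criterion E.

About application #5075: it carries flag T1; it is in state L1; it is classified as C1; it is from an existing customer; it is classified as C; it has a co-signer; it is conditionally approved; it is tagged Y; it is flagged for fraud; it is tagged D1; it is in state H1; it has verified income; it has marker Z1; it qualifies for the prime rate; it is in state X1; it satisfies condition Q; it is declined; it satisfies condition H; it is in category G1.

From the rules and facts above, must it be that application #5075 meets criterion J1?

No

Forward chaining from the given facts derives: is approved, is in state Y1, has a DTI below 40%, is classified as V1, carries flag U1, has attribute W1, has complete documentation, requires manual review, is classified as Q1, carries flag X, satisfies condition A, has a credit score above the threshold, is pre-approved, is tagged N1, has attribute S, is for a primary residence, carries flag F1, has attribute P, satisfies condition L, has a prior default, is tagged K1, is in category P1, satisfies condition W, meets criterion U.
The only rule concluding "it meets criterion J1" is R28, which needs "it is escalated"; that is never established.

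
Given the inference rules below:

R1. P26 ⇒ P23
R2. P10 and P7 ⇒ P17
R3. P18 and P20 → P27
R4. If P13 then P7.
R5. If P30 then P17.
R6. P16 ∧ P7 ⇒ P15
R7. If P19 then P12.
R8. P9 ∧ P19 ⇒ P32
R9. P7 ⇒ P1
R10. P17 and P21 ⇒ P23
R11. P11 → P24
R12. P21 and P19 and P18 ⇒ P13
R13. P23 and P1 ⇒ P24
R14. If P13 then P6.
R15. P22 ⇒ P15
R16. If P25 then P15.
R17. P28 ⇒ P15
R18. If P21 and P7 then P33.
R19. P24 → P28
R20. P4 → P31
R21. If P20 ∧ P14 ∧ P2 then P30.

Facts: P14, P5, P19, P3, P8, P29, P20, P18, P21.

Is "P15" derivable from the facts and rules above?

No

Forward chaining from the given facts derives: P27, P12, P13, P6, P7, P1, P33.
Rules concluding P15: R6 needs P16; R15 needs P22; R16 needs P25; R17 needs P28 — none of these are established.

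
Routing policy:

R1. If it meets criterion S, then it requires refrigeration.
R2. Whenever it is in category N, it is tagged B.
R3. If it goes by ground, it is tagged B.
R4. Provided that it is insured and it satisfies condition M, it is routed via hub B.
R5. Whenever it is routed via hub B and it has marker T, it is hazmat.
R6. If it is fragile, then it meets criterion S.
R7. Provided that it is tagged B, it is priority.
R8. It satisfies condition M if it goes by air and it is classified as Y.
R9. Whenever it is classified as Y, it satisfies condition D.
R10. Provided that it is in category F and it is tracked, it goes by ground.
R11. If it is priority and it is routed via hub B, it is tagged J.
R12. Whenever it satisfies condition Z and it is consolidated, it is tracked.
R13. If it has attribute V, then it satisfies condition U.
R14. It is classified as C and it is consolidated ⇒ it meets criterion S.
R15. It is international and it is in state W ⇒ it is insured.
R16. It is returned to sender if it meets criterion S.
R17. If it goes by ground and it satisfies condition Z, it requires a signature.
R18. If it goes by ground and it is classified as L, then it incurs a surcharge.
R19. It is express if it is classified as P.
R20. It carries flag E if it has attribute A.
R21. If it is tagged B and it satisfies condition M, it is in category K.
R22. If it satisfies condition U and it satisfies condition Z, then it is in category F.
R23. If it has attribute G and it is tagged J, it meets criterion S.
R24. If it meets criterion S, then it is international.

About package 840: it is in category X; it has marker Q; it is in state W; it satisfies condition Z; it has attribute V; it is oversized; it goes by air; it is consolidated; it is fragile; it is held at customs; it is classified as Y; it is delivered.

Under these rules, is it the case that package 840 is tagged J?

By R6 (it is fragile): it meets criterion S.
By R8 (it goes by air, it is classified as Y): it satisfies condition M.
By R12 (it satisfies condition Z, it is consolidated): it is tracked.
By R13 (it has attribute V): it satisfies condition U.
By R22 (it satisfies condition U, it satisfies condition Z): it is in category F.
By R24 (it meets criterion S): it is international.
By R10 (it is in category F, it is tracked): it goes by ground.
By R15 (it is international, it is in state W): it is insured.
By R3 (it goes by ground): it is tagged B.
By R4 (it is insured, it satisfies condition M): it is routed via hub B.
By R7 (it is tagged B): it is priority.
By R11 (it is priority, it is routed via hub B): it is tagged J.

Yes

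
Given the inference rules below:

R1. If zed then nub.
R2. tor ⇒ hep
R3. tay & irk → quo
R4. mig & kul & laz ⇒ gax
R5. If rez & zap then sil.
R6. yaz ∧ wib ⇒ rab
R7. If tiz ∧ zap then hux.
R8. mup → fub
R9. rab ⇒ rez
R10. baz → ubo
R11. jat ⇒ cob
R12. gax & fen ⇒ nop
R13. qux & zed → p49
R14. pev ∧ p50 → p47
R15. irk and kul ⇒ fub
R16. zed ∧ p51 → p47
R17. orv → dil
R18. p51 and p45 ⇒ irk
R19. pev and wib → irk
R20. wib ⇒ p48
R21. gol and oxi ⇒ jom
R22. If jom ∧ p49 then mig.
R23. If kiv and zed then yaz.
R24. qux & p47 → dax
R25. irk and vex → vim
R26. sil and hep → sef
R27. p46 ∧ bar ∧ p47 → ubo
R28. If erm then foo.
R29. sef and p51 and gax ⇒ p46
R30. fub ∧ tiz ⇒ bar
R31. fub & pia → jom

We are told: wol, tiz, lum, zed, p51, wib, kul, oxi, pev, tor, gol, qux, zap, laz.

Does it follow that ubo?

No

Forward chaining from the given facts derives: nub, hep, hux, p49, p47, irk, p48, jom, mig, dax, gax, fub, bar.
Rules concluding ubo: R10 needs baz; R27 needs p46 — none of these are established.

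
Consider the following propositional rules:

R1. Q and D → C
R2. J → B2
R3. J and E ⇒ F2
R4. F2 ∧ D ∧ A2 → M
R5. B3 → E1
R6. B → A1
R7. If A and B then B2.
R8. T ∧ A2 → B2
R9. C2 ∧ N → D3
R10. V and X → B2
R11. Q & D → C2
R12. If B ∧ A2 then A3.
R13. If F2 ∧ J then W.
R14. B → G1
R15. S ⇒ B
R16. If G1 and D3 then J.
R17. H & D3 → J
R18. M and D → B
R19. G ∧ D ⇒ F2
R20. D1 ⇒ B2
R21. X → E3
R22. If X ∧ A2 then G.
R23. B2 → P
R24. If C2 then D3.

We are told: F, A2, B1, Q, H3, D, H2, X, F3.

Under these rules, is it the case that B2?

Yes

C2  (by R11: Q, D)
G  (by R22: X, A2)
D3  (by R24: C2)
F2  (by R19: G, D)
M  (by R4: F2, D, A2)
B  (by R18: M, D)
G1  (by R14: B)
J  (by R16: G1, D3)
B2  (by R2: J)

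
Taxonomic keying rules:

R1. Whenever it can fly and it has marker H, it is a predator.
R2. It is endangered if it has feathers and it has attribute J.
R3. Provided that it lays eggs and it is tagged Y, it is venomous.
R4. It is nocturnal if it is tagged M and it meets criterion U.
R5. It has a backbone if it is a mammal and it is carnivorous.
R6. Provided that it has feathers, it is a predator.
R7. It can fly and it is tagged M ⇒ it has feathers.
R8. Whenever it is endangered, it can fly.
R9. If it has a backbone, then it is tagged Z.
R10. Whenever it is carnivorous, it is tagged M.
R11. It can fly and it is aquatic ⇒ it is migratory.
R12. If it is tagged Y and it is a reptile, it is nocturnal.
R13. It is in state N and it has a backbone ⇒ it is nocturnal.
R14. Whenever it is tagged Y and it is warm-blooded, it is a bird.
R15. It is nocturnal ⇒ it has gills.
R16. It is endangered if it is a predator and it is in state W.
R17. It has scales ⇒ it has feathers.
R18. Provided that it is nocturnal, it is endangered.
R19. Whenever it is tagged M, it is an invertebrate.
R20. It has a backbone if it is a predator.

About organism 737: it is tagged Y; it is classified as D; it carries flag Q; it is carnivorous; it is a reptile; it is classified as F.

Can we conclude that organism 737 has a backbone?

By R10 (it is carnivorous): it is tagged M.
By R12 (it is tagged Y, it is a reptile): it is nocturnal.
By R18 (it is nocturnal): it is endangered.
By R8 (it is endangered): it can fly.
By R7 (it can fly, it is tagged M): it has feathers.
By R6 (it has feathers): it is a predator.
By R20 (it is a predator): it has a backbone.

Yes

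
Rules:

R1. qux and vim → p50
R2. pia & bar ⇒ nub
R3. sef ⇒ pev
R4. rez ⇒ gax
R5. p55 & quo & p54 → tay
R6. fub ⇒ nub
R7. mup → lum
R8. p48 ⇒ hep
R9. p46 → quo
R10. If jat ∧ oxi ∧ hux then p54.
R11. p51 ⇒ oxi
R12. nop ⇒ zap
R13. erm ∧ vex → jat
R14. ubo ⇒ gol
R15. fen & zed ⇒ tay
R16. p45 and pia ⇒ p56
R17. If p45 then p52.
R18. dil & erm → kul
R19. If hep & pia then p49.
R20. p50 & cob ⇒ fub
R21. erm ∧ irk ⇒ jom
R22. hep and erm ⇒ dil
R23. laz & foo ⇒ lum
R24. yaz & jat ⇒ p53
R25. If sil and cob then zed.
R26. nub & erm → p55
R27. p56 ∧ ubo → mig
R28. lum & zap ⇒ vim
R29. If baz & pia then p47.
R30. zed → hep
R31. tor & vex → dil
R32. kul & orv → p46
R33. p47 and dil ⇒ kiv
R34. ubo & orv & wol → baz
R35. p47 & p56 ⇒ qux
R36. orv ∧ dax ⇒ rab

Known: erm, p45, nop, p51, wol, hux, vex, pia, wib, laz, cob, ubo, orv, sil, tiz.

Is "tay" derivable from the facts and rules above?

No

Forward chaining from the given facts derives: oxi, zap, jat, gol, p56, p52, zed, mig, hep, baz, p54, p49, dil, p47, kiv, qux, kul, p46, quo.
Rules concluding tay: R5 needs p55; R15 needs fen — none of these are established.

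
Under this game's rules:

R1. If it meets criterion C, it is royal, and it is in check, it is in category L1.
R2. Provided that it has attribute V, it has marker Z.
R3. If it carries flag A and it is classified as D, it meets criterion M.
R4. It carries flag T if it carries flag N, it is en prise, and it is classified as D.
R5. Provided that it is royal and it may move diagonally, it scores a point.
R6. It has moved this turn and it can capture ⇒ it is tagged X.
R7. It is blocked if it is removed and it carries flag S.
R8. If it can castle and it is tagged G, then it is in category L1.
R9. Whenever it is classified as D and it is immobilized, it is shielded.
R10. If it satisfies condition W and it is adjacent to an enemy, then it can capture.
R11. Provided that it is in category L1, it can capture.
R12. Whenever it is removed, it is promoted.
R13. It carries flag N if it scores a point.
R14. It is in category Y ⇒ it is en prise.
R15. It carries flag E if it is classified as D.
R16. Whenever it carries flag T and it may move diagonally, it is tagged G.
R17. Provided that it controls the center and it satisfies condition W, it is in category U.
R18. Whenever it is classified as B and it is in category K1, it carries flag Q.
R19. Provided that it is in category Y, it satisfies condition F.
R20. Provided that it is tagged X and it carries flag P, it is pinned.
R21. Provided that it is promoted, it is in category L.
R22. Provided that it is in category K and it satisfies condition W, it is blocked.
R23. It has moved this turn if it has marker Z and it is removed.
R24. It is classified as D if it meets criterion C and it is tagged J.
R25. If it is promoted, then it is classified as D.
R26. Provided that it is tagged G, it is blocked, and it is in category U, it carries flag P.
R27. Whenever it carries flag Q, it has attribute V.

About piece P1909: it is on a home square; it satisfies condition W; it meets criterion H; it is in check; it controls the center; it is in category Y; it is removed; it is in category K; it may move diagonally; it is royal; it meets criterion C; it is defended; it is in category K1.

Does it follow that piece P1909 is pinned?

No

Forward chaining from the given facts derives: is in category L1, scores a point, can capture, is promoted, carries flag N, is en prise, is in category U, satisfies condition F, is in category L, is blocked, is classified as D, carries flag T, carries flag E, is tagged G, carries flag P.
The only rule concluding "it is pinned" is R20, which needs "it is tagged X"; that is never established.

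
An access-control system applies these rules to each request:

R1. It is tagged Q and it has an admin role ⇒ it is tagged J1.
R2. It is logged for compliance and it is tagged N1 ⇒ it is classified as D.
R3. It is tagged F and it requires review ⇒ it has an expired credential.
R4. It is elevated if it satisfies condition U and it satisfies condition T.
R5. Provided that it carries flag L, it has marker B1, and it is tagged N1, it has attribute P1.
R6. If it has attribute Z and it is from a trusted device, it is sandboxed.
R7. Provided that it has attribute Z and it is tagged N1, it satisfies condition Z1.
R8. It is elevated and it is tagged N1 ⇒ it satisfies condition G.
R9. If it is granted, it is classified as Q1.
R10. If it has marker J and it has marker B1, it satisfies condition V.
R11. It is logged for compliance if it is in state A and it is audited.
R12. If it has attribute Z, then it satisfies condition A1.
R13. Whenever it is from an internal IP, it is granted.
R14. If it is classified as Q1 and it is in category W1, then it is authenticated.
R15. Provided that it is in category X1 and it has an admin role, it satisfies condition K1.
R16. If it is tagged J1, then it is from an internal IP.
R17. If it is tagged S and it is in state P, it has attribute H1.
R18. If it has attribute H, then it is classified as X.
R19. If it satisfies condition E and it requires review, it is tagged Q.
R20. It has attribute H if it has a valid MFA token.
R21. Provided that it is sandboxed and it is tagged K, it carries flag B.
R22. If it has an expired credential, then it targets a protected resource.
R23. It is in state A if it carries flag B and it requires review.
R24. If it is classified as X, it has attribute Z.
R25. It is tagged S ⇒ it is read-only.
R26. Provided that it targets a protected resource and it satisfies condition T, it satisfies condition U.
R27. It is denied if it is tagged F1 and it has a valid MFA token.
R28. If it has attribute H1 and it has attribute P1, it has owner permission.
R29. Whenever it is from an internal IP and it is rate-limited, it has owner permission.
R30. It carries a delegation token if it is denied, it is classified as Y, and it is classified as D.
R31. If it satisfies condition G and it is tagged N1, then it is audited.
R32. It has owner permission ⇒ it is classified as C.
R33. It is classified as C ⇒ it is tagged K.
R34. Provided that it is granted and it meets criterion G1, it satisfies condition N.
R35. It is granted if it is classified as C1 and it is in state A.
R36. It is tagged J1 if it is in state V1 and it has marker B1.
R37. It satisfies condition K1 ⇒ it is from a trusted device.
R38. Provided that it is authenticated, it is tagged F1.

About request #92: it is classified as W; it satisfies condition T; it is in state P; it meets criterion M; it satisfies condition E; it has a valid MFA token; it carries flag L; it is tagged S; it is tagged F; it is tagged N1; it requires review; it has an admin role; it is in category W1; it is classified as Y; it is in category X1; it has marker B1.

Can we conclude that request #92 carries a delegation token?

Yes

By R3 (it is tagged F, it requires review): it has an expired credential.
By R5 (it carries flag L, it has marker B1, it is tagged N1): it has attribute P1.
By R15 (it is in category X1, it has an admin role): it satisfies condition K1.
By R17 (it is tagged S, it is in state P): it has attribute H1.
By R19 (it satisfies condition E, it requires review): it is tagged Q.
By R20 (it has a valid MFA token): it has attribute H.
By R22 (it has an expired credential): it targets a protected resource.
By R26 (it targets a protected resource, it satisfies condition T): it satisfies condition U.
By R28 (it has attribute H1, it has attribute P1): it has owner permission.
By R32 (it has owner permission): it is classified as C.
By R33 (it is classified as C): it is tagged K.
By R37 (it satisfies condition K1): it is from a trusted device.
By R1 (it is tagged Q, it has an admin role): it is tagged J1.
By R4 (it satisfies condition U, it satisfies condition T): it is elevated.
By R8 (it is elevated, it is tagged N1): it satisfies condition G.
By R16 (it is tagged J1): it is from an internal IP.
By R18 (it has attribute H): it is classified as X.
By R24 (it is classified as X): it has attribute Z.
By R31 (it satisfies condition G, it is tagged N1): it is audited.
By R6 (it has attribute Z, it is from a trusted device): it is sandboxed.
By R13 (it is from an internal IP): it is granted.
By R21 (it is sandboxed, it is tagged K): it carries flag B.
By R23 (it carries flag B, it requires review): it is in state A.
By R9 (it is granted): it is classified as Q1.
By R11 (it is in state A, it is audited): it is logged for compliance.
By R14 (it is classified as Q1, it is in category W1): it is authenticated.
By R38 (it is authenticated): it is tagged F1.
By R2 (it is logged for compliance, it is tagged N1): it is classified as D.
By R27 (it is tagged F1, it has a valid MFA token): it is denied.
By R30 (it is denied, it is classified as Y, it is classified as D): it carries a delegation token.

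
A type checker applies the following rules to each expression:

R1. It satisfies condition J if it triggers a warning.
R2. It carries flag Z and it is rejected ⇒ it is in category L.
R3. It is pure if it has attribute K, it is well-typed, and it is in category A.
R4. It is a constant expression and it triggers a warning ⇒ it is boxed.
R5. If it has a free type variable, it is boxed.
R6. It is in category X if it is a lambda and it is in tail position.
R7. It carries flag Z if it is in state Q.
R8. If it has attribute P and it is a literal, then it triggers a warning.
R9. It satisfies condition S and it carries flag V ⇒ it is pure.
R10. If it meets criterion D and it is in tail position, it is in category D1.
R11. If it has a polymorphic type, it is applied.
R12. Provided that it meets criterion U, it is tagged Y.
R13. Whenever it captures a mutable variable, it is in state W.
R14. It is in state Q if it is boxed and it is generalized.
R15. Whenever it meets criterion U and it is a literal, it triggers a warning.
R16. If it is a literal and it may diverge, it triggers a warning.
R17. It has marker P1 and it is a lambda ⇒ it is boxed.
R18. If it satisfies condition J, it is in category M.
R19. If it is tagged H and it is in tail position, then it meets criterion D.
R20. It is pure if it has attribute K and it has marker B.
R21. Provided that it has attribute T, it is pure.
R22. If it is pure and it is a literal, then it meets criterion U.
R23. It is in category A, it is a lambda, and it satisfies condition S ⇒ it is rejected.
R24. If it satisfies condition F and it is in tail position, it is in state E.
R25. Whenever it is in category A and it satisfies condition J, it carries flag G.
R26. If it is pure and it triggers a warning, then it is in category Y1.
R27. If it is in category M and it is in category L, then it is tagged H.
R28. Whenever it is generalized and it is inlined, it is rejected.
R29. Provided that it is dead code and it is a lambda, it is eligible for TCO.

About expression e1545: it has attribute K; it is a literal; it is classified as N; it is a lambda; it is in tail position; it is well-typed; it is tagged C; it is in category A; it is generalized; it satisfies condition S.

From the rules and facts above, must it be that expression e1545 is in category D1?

Forward chaining from the given facts derives: is pure, is in category X, meets criterion U, is rejected, is tagged Y, triggers a warning, is in category Y1, satisfies condition J, is in category M, carries flag G.
The only rule concluding "it is in category D1" is R10, which needs "it meets criterion D"; that is never established.

No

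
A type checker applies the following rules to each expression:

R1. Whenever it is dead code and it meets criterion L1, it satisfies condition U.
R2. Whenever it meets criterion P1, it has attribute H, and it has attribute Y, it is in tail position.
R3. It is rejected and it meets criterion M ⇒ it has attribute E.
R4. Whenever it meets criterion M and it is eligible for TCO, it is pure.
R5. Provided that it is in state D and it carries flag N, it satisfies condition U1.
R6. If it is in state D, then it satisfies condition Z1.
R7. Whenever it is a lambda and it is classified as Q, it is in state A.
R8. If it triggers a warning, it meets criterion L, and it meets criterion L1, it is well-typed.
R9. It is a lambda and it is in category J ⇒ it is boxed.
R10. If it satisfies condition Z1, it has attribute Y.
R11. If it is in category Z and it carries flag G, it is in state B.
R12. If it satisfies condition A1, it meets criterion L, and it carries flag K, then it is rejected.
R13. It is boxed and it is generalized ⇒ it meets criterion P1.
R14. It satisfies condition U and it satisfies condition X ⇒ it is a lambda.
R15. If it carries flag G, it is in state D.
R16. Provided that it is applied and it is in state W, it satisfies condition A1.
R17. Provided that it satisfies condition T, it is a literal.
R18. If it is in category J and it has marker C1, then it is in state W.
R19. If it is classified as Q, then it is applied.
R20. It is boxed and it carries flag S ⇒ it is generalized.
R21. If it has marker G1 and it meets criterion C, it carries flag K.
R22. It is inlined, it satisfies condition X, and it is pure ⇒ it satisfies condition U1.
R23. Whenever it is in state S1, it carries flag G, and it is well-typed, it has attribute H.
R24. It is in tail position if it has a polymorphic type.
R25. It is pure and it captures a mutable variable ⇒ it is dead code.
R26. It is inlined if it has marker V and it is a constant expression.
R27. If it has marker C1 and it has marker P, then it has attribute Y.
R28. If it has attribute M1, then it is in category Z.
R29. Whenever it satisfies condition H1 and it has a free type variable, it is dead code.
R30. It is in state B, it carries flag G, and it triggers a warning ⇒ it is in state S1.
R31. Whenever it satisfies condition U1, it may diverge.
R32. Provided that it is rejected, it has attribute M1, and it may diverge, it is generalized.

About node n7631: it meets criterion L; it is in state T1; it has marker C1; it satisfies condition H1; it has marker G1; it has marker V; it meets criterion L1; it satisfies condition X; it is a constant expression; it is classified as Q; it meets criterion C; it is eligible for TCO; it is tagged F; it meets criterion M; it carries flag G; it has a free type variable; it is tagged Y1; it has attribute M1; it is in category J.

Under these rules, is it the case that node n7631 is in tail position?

Forward chaining from the given facts derives: is pure, is in state D, is in state W, is applied, carries flag K, is inlined, is in category Z, is dead code, satisfies condition U, satisfies condition Z1, has attribute Y, is in state B, is a lambda, satisfies condition A1, satisfies condition U1, may diverge, is in state A, is boxed, is rejected, is generalized, has attribute E, meets criterion P1.
Rules concluding "it is in tail position": R2 needs "it has attribute H"; R24 needs "it has a polymorphic type" — none of these are established.

No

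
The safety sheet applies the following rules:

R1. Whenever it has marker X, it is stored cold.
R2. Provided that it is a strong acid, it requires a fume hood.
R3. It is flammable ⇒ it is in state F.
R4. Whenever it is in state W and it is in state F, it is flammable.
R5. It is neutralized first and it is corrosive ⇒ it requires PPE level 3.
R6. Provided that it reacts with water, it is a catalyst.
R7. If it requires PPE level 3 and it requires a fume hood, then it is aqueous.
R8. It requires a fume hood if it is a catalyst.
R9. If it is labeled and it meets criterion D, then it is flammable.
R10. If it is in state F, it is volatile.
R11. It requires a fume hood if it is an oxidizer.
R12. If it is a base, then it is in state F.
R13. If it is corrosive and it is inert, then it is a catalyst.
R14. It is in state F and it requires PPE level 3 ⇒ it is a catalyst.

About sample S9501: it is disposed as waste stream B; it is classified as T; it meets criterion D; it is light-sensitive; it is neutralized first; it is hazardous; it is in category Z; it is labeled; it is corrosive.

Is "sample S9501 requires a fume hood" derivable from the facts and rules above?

Yes

By R5 (it is neutralized first, it is corrosive): it requires PPE level 3.
By R9 (it is labeled, it meets criterion D): it is flammable.
By R3 (it is flammable): it is in state F.
By R14 (it is in state F, it requires PPE level 3): it is a catalyst.
By R8 (it is a catalyst): it requires a fume hood.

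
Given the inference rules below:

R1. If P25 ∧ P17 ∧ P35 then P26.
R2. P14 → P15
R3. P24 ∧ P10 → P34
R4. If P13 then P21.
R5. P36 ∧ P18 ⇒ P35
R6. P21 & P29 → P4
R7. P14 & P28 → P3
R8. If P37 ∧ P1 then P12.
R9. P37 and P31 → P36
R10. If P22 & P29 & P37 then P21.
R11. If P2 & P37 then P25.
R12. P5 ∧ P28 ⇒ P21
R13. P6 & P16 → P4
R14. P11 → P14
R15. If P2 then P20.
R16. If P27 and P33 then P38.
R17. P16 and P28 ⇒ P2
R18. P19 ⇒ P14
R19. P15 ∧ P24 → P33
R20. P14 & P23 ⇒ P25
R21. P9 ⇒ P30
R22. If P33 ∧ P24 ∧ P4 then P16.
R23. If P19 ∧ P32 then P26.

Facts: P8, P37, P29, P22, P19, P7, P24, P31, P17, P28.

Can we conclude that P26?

No

Forward chaining from the given facts derives: P36, P21, P14, P15, P4, P3, P33, P16, P2, P25, P20.
Rules concluding P26: R1 needs P35; R23 needs P32 — none of these are established.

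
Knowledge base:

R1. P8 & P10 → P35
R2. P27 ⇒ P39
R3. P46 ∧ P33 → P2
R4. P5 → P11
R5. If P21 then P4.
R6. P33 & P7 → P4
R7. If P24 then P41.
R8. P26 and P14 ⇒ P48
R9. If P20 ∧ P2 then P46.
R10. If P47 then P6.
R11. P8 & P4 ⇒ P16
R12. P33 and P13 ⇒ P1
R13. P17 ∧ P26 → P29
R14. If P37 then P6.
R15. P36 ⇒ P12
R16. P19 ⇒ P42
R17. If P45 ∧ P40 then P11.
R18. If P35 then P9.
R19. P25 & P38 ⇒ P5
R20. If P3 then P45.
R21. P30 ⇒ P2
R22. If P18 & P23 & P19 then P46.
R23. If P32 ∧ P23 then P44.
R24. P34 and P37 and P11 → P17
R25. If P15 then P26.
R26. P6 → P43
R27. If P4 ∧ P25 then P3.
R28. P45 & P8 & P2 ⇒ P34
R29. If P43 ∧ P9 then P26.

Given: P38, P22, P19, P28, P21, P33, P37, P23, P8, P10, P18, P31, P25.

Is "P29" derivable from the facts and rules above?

Yes

P35  (by R1: P8, P10)
P4  (by R5: P21)
P6  (by R14: P37)
P9  (by R18: P35)
P5  (by R19: P25, P38)
P46  (by R22: P18, P23, P19)
P43  (by R26: P6)
P3  (by R27: P4, P25)
P26  (by R29: P43, P9)
P2  (by R3: P46, P33)
P11  (by R4: P5)
P45  (by R20: P3)
P34  (by R28: P45, P8, P2)
P17  (by R24: P34, P37, P11)
P29  (by R13: P17, P26)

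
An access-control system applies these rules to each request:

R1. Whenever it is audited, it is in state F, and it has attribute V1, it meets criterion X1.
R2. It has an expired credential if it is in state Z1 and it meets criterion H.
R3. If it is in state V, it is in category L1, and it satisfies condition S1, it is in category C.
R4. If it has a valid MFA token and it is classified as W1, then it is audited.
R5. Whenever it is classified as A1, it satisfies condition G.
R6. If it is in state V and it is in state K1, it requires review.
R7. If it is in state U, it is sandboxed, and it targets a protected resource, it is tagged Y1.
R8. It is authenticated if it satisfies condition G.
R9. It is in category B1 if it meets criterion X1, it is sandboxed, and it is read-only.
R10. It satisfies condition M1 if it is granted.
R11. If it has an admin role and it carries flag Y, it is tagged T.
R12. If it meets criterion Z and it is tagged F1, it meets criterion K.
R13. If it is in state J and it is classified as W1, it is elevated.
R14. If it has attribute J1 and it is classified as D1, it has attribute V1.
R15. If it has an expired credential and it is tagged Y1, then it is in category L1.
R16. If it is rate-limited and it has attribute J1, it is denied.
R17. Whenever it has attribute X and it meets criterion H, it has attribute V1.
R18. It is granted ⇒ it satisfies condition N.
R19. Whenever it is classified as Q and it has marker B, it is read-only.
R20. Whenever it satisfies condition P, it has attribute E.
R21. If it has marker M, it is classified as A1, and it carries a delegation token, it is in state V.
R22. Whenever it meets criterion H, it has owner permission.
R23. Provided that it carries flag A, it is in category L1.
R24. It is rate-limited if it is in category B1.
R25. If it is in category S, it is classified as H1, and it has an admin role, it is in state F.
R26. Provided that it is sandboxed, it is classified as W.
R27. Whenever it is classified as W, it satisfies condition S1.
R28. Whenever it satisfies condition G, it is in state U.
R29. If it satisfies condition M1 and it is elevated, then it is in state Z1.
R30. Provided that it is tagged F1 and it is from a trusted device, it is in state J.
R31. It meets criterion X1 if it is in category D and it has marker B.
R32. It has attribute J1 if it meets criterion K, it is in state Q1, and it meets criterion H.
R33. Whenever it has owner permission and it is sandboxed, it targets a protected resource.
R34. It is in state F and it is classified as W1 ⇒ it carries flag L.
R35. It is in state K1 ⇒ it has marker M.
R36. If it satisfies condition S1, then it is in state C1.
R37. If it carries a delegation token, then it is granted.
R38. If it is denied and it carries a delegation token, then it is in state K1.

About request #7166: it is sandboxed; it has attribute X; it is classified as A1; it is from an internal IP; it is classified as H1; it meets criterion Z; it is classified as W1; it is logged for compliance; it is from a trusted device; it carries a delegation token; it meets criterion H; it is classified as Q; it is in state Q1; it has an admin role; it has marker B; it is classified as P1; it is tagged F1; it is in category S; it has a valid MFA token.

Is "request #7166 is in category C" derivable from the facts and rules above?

Yes

By R4 (it has a valid MFA token, it is classified as W1): it is audited.
By R5 (it is classified as A1): it satisfies condition G.
By R12 (it meets criterion Z, it is tagged F1): it meets criterion K.
By R17 (it has attribute X, it meets criterion H): it has attribute V1.
By R19 (it is classified as Q, it has marker B): it is read-only.
By R22 (it meets criterion H): it has owner permission.
By R25 (it is in category S, it is classified as H1, it has an admin role): it is in state F.
By R26 (it is sandboxed): it is classified as W.
By R27 (it is classified as W): it satisfies condition S1.
By R28 (it satisfies condition G): it is in state U.
By R30 (it is tagged F1, it is from a trusted device): it is in state J.
By R32 (it meets criterion K, it is in state Q1, it meets criterion H): it has attribute J1.
By R33 (it has owner permission, it is sandboxed): it targets a protected resource.
By R37 (it carries a delegation token): it is granted.
By R1 (it is audited, it is in state F, it has attribute V1): it meets criterion X1.
By R7 (it is in state U, it is sandboxed, it targets a protected resource): it is tagged Y1.
By R9 (it meets criterion X1, it is sandboxed, it is read-only): it is in category B1.
By R10 (it is granted): it satisfies condition M1.
By R13 (it is in state J, it is classified as W1): it is elevated.
By R24 (it is in category B1): it is rate-limited.
By R29 (it satisfies condition M1, it is elevated): it is in state Z1.
By R2 (it is in state Z1, it meets criterion H): it has an expired credential.
By R15 (it has an expired credential, it is tagged Y1): it is in category L1.
By R16 (it is rate-limited, it has attribute J1): it is denied.
By R38 (it is denied, it carries a delegation token): it is in state K1.
By R35 (it is in state K1): it has marker M.
By R21 (it has marker M, it is classified as A1, it carries a delegation token): it is in state V.
By R3 (it is in state V, it is in category L1, it satisfies condition S1): it is in category C.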